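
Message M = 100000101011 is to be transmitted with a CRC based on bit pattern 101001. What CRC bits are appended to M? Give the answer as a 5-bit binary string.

Append 5 zeros: 10000010101100000. Divide by 101001 (XOR where the leading bit is 1):
  pos 0: 100000 XOR 101001 = 001001
  pos 2: 100110 XOR 101001 = 001111
  pos 4: 111110 XOR 101001 = 010111
  pos 5: 101111 XOR 101001 = 000110
  pos 8: 110100 XOR 101001 = 011101
  pos 9: 111010 XOR 101001 = 010011
  pos 10: 100110 XOR 101001 = 001111
Remainder (last 5 bits) = 11110. This is the CRC / FCS.

11110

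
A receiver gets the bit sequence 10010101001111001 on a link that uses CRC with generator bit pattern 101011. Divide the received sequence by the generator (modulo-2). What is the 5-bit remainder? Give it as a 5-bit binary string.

01000

Modulo-2 division of 10010101001111001 by 101011:
  pos 0: 100101 XOR 101011 = 001110
  pos 2: 111001 XOR 101011 = 010010
  pos 3: 100100 XOR 101011 = 001111
  pos 5: 111101 XOR 101011 = 010110
  pos 6: 101101 XOR 101011 = 000110
  pos 9: 110110 XOR 101011 = 011101
  pos 10: 111010 XOR 101011 = 010001
  pos 11: 100011 XOR 101011 = 001000
Remainder = 01000 (nonzero — an error is detected).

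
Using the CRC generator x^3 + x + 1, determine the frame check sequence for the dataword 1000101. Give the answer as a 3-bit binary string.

000

Append 3 zeros: 1000101000. Divide by 1011 (XOR where the leading bit is 1):
  pos 0: 1000 XOR 1011 = 0011
  pos 2: 1110 XOR 1011 = 0101
  pos 3: 1011 XOR 1011 = 0000
Remainder (last 3 bits) = 000. This is the CRC / FCS.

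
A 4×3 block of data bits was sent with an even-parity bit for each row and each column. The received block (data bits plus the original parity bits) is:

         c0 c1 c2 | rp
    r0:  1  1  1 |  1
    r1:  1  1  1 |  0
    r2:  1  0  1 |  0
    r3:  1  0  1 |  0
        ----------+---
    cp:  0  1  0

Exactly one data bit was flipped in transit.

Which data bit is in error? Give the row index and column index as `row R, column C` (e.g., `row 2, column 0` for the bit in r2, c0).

Recompute each row's even parity and compare to rp:
  r0: data parity 1, sent rp 1 → ok
  r1: data parity 1, sent rp 0 → mismatch
  r2: data parity 0, sent rp 0 → ok
  r3: data parity 0, sent rp 0 → ok
Recompute each column's even parity and compare to cp:
  c0: data parity 0, sent cp 0 → ok
  c1: data parity 0, sent cp 1 → mismatch
  c2: data parity 0, sent cp 0 → ok
Exactly one row (r1) and one column (c1) fail → the flipped bit is at their intersection.

row 1, column 1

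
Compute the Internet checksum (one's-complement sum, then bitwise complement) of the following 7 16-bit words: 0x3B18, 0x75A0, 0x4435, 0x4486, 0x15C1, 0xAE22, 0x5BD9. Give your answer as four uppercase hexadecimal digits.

One's-complement addition (fold any carry out of bit 15 back into bit 0):
  0x3B18 + 0x75A0 = 0x0B0B8
  0xB0B8 + 0x4435 = 0x0F4ED
  0xF4ED + 0x4486 = 0x13973 → wrap carry → 0x3974
  0x3974 + 0x15C1 = 0x04F35
  0x4F35 + 0xAE22 = 0x0FD57
  0xFD57 + 0x5BD9 = 0x15930 → wrap carry → 0x5931
One's-complement sum = 0x5931.
Checksum = ~0x5931 & 0xFFFF = 0xA6CE.

A6CE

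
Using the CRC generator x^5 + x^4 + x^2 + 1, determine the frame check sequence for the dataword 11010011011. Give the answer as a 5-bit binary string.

00010

Append 5 zeros: 1101001101100000. Divide by 110101 (XOR where the leading bit is 1):
  pos 0: 110100 XOR 110101 = 000001
  pos 5: 111011 XOR 110101 = 001110
  pos 7: 111000 XOR 110101 = 001101
  pos 9: 110100 XOR 110101 = 000001
Remainder (last 5 bits) = 00010. This is the CRC / FCS.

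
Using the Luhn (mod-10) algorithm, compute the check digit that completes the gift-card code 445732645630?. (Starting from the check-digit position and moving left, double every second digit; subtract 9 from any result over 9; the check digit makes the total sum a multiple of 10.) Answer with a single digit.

Partial digits right→left: 0 3 6 5 4 6 2 3 7 5 4 4
Double every second digit counting from the check-digit position (so the 1st, 3rd, 5th, ... of the partial from the right).
  doubled (with −9 where >9): 0 3 8 4 5 8 → sum 28
  kept as-is: 3 5 6 3 5 4 → sum 26
Total = 28 + 26 = 54.
Check digit = (10 − (54 mod 10)) mod 10 = 6.

6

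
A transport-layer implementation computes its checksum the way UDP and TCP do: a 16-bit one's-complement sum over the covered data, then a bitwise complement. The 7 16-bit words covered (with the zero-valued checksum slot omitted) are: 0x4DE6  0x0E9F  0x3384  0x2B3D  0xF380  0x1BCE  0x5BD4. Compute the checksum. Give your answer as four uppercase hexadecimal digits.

D995

One's-complement addition (fold any carry out of bit 15 back into bit 0):
  0x4DE6 + 0x0E9F = 0x05C85
  0x5C85 + 0x3384 = 0x09009
  0x9009 + 0x2B3D = 0x0BB46
  0xBB46 + 0xF380 = 0x1AEC6 → wrap carry → 0xAEC7
  0xAEC7 + 0x1BCE = 0x0CA95
  0xCA95 + 0x5BD4 = 0x12669 → wrap carry → 0x266A
One's-complement sum = 0x266A.
Checksum = ~0x266A & 0xFFFF = 0xD995.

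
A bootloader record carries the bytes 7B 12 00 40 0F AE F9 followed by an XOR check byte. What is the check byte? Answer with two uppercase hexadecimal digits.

XOR the bytes together:
  start with 0x7B
  0x7B ⊕ 0x12 = 0x69
  0x69 ⊕ 0x00 = 0x69
  0x69 ⊕ 0x40 = 0x29
  0x29 ⊕ 0x0F = 0x26
  0x26 ⊕ 0xAE = 0x88
  0x88 ⊕ 0xF9 = 0x71

71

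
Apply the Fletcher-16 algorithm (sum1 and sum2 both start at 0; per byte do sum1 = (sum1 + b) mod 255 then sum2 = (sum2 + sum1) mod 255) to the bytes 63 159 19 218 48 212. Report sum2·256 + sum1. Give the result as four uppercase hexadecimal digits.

Running sums (mod 255):
  after byte 0 (63): sum1=63, sum2=63
  after byte 1 (159): sum1=222, sum2=30
  after byte 2 (19): sum1=241, sum2=16
  after byte 3 (218): sum1=204, sum2=220
  after byte 4 (48): sum1=252, sum2=217
  after byte 5 (212): sum1=209, sum2=171
Checksum = sum2·256 + sum1 = 171·256 + 209 = 43985 = 0xABD1.

ABD1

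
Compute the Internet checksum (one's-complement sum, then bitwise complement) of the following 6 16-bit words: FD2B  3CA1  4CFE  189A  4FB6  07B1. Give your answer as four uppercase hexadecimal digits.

0933

One's-complement addition (fold any carry out of bit 15 back into bit 0):
  0xFD2B + 0x3CA1 = 0x139CC → wrap carry → 0x39CD
  0x39CD + 0x4CFE = 0x086CB
  0x86CB + 0x189A = 0x09F65
  0x9F65 + 0x4FB6 = 0x0EF1B
  0xEF1B + 0x07B1 = 0x0F6CC
One's-complement sum = 0xF6CC.
Checksum = ~0xF6CC & 0xFFFF = 0x0933.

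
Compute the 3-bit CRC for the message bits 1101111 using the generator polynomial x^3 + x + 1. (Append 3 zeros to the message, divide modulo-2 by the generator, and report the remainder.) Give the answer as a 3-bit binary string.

Append 3 zeros: 1101111000. Divide by 1011 (XOR where the leading bit is 1):
  pos 0: 1101 XOR 1011 = 0110
  pos 1: 1101 XOR 1011 = 0110
  pos 2: 1101 XOR 1011 = 0110
  pos 3: 1101 XOR 1011 = 0110
  pos 4: 1100 XOR 1011 = 0111
  pos 5: 1110 XOR 1011 = 0101
  pos 6: 1010 XOR 1011 = 0001
Remainder (last 3 bits) = 001. This is the CRC / FCS.

001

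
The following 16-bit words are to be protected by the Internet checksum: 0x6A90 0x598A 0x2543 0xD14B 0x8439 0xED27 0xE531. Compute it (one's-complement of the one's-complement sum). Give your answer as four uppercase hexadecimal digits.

EEC2

One's-complement addition (fold any carry out of bit 15 back into bit 0):
  0x6A90 + 0x598A = 0x0C41A
  0xC41A + 0x2543 = 0x0E95D
  0xE95D + 0xD14B = 0x1BAA8 → wrap carry → 0xBAA9
  0xBAA9 + 0x8439 = 0x13EE2 → wrap carry → 0x3EE3
  0x3EE3 + 0xED27 = 0x12C0A → wrap carry → 0x2C0B
  0x2C0B + 0xE531 = 0x1113C → wrap carry → 0x113D
One's-complement sum = 0x113D.
Checksum = ~0x113D & 0xFFFF = 0xEEC2.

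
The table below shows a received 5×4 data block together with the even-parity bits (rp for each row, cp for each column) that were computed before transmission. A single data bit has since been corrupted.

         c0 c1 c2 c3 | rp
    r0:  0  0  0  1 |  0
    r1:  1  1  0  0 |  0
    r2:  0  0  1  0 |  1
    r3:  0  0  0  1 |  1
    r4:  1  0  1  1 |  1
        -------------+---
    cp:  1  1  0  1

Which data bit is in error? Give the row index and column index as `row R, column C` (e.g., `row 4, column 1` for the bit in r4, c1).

Recompute each row's even parity and compare to rp:
  r0: data parity 1, sent rp 0 → mismatch
  r1: data parity 0, sent rp 0 → ok
  r2: data parity 1, sent rp 1 → ok
  r3: data parity 1, sent rp 1 → ok
  r4: data parity 1, sent rp 1 → ok
Recompute each column's even parity and compare to cp:
  c0: data parity 0, sent cp 1 → mismatch
  c1: data parity 1, sent cp 1 → ok
  c2: data parity 0, sent cp 0 → ok
  c3: data parity 1, sent cp 1 → ok
Exactly one row (r0) and one column (c0) fail → the flipped bit is at their intersection.

row 0, column 0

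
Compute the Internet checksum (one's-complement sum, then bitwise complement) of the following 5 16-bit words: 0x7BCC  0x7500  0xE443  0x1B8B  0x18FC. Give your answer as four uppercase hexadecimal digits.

F667

One's-complement addition (fold any carry out of bit 15 back into bit 0):
  0x7BCC + 0x7500 = 0x0F0CC
  0xF0CC + 0xE443 = 0x1D50F → wrap carry → 0xD510
  0xD510 + 0x1B8B = 0x0F09B
  0xF09B + 0x18FC = 0x10997 → wrap carry → 0x0998
One's-complement sum = 0x0998.
Checksum = ~0x0998 & 0xFFFF = 0xF667.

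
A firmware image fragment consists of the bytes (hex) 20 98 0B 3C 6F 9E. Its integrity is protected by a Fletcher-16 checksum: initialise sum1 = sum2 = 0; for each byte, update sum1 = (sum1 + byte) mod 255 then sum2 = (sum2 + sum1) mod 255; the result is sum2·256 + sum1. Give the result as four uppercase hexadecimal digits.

1A0E

Running sums (mod 255):
  after byte 0 (20): sum1=32, sum2=32
  after byte 1 (98): sum1=184, sum2=216
  after byte 2 (0B): sum1=195, sum2=156
  after byte 3 (3C): sum1=0, sum2=156
  after byte 4 (6F): sum1=111, sum2=12
  after byte 5 (9E): sum1=14, sum2=26
Checksum = sum2·256 + sum1 = 26·256 + 14 = 6670 = 0x1A0E.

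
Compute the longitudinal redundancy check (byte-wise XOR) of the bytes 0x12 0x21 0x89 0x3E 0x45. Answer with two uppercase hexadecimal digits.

XOR the bytes together:
  start with 0x12
  0x12 ⊕ 0x21 = 0x33
  0x33 ⊕ 0x89 = 0xBA
  0xBA ⊕ 0x3E = 0x84
  0x84 ⊕ 0x45 = 0xC1

C1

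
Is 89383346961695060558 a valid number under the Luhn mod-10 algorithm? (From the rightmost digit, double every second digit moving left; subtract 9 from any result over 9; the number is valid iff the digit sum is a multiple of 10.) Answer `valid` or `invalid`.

From the right, keep odd positions and double even positions (subtract 9 from any doubled value over 9):
  doubled (positions 2,4,...): 1 0 0 9 2 9 8 6 6 7 → sum 48
  kept (positions 1,3,...): 8 5 6 5 6 6 6 3 8 9 → sum 62
Total = 110.
110 mod 10 = 0, so the number is valid.

valid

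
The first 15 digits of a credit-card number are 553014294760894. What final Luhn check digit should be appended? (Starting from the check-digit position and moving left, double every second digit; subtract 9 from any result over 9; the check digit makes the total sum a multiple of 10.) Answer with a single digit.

Partial digits right→left: 4 9 8 0 6 7 4 9 2 4 1 0 3 5 5
Double every second digit counting from the check-digit position (so the 1st, 3rd, 5th, ... of the partial from the right).
  doubled (with −9 where >9): 8 7 3 8 4 2 6 1 → sum 39
  kept as-is: 9 0 7 9 4 0 5 → sum 34
Total = 39 + 34 = 73.
Check digit = (10 − (73 mod 10)) mod 10 = 7.

7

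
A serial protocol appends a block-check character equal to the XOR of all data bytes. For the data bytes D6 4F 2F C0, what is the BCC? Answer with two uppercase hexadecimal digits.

XOR the bytes together:
  start with 0xD6
  0xD6 ⊕ 0x4F = 0x99
  0x99 ⊕ 0x2F = 0xB6
  0xB6 ⊕ 0xC0 = 0x76

76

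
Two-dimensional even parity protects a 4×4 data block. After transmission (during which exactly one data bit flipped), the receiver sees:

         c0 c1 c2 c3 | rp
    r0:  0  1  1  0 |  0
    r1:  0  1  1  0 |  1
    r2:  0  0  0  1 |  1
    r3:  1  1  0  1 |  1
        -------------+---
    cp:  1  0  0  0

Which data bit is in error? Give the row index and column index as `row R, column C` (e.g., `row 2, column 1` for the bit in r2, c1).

row 1, column 1

Recompute each row's even parity and compare to rp:
  r0: data parity 0, sent rp 0 → ok
  r1: data parity 0, sent rp 1 → mismatch
  r2: data parity 1, sent rp 1 → ok
  r3: data parity 1, sent rp 1 → ok
Recompute each column's even parity and compare to cp:
  c0: data parity 1, sent cp 1 → ok
  c1: data parity 1, sent cp 0 → mismatch
  c2: data parity 0, sent cp 0 → ok
  c3: data parity 0, sent cp 0 → ok
Exactly one row (r1) and one column (c1) fail → the flipped bit is at their intersection.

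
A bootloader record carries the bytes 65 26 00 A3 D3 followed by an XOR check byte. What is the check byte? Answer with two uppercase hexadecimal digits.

33

XOR the bytes together:
  start with 0x65
  0x65 ⊕ 0x26 = 0x43
  0x43 ⊕ 0x00 = 0x43
  0x43 ⊕ 0xA3 = 0xE0
  0xE0 ⊕ 0xD3 = 0x33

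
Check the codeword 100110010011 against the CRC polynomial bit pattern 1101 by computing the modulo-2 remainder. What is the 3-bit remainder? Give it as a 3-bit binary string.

Modulo-2 division of 100110010011 by 1101:
  pos 0: 1001 XOR 1101 = 0100
  pos 1: 1001 XOR 1101 = 0100
  pos 2: 1000 XOR 1101 = 0101
  pos 3: 1010 XOR 1101 = 0111
  pos 4: 1111 XOR 1101 = 0010
  pos 6: 1000 XOR 1101 = 0101
  pos 7: 1011 XOR 1101 = 0110
  pos 8: 1101 XOR 1101 = 0000
Remainder = 000 (zero — the frame passes the CRC check).

000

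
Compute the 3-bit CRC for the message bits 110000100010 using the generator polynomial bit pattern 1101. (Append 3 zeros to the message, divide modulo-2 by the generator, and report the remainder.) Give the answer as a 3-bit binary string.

Append 3 zeros: 110000100010000. Divide by 1101 (XOR where the leading bit is 1):
  pos 0: 1100 XOR 1101 = 0001
  pos 3: 1001 XOR 1101 = 0100
  pos 4: 1000 XOR 1101 = 0101
  pos 5: 1010 XOR 1101 = 0111
  pos 6: 1110 XOR 1101 = 0011
  pos 8: 1110 XOR 1101 = 0011
  pos 10: 1100 XOR 1101 = 0001
Remainder (last 3 bits) = 010. This is the CRC / FCS.

010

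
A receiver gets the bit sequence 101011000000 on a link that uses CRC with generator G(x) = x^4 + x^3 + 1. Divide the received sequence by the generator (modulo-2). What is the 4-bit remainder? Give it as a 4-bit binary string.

Modulo-2 division of 101011000000 by 11001:
  pos 0: 10101 XOR 11001 = 01100
  pos 1: 11001 XOR 11001 = 00000
Remainder = 0000 (zero — the frame passes the CRC check).

0000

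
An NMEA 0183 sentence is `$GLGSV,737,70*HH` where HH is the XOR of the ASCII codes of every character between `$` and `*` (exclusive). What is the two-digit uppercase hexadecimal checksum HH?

7D

XOR the ASCII codes of the payload characters:
  'G' = 0x47 → acc = 0x47
  'L' = 0x4C → acc = 0x0B
  'G' = 0x47 → acc = 0x4C
  'S' = 0x53 → acc = 0x1F
  'V' = 0x56 → acc = 0x49
  ',' = 0x2C → acc = 0x65
  '7' = 0x37 → acc = 0x52
  '3' = 0x33 → acc = 0x61
  '7' = 0x37 → acc = 0x56
  ',' = 0x2C → acc = 0x7A
  '7' = 0x37 → acc = 0x4D
  '0' = 0x30 → acc = 0x7D
Checksum = 0x7D.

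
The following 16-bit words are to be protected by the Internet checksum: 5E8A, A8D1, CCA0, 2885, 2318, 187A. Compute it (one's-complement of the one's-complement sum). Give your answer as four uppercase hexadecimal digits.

C7EB

One's-complement addition (fold any carry out of bit 15 back into bit 0):
  0x5E8A + 0xA8D1 = 0x1075B → wrap carry → 0x075C
  0x075C + 0xCCA0 = 0x0D3FC
  0xD3FC + 0x2885 = 0x0FC81
  0xFC81 + 0x2318 = 0x11F99 → wrap carry → 0x1F9A
  0x1F9A + 0x187A = 0x03814
One's-complement sum = 0x3814.
Checksum = ~0x3814 & 0xFFFF = 0xC7EB.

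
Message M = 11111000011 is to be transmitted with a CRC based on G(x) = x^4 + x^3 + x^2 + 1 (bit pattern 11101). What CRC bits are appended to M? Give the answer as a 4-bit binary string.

Append 4 zeros: 111110000110000. Divide by 11101 (XOR where the leading bit is 1):
  pos 0: 11111 XOR 11101 = 00010
  pos 3: 10000 XOR 11101 = 01101
  pos 4: 11010 XOR 11101 = 00111
  pos 6: 11111 XOR 11101 = 00010
  pos 9: 10000 XOR 11101 = 01101
  pos 10: 11010 XOR 11101 = 00111
Remainder (last 4 bits) = 0111. This is the CRC / FCS.

0111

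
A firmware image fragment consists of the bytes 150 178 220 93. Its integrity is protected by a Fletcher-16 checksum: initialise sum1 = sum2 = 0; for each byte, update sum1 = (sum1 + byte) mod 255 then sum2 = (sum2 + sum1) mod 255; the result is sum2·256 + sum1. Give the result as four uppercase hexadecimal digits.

Running sums (mod 255):
  after byte 0 (150): sum1=150, sum2=150
  after byte 1 (178): sum1=73, sum2=223
  after byte 2 (220): sum1=38, sum2=6
  after byte 3 (93): sum1=131, sum2=137
Checksum = sum2·256 + sum1 = 137·256 + 131 = 35203 = 0x8983.

8983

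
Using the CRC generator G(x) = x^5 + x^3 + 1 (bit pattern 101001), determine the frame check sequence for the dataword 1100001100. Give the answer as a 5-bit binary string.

00001

Append 5 zeros: 110000110000000. Divide by 101001 (XOR where the leading bit is 1):
  pos 0: 110000 XOR 101001 = 011001
  pos 1: 110011 XOR 101001 = 011010
  pos 2: 110101 XOR 101001 = 011100
  pos 3: 111000 XOR 101001 = 010001
  pos 4: 100010 XOR 101001 = 001011
  pos 6: 101100 XOR 101001 = 000101
  pos 9: 101000 XOR 101001 = 000001
Remainder (last 5 bits) = 00001. This is the CRC / FCS.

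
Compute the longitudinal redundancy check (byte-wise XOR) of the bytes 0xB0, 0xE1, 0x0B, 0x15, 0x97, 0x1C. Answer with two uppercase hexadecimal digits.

C4

XOR the bytes together:
  start with 0xB0
  0xB0 ⊕ 0xE1 = 0x51
  0x51 ⊕ 0x0B = 0x5A
  0x5A ⊕ 0x15 = 0x4F
  0x4F ⊕ 0x97 = 0xD8
  0xD8 ⊕ 0x1C = 0xC4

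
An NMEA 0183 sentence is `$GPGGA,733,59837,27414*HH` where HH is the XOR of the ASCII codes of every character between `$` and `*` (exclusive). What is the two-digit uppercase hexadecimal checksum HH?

XOR the ASCII codes of the payload characters:
  'G' = 0x47 → acc = 0x47
  'P' = 0x50 → acc = 0x17
  'G' = 0x47 → acc = 0x50
  'G' = 0x47 → acc = 0x17
  'A' = 0x41 → acc = 0x56
  ',' = 0x2C → acc = 0x7A
  '7' = 0x37 → acc = 0x4D
  '3' = 0x33 → acc = 0x7E
  '3' = 0x33 → acc = 0x4D
  ',' = 0x2C → acc = 0x61
  '5' = 0x35 → acc = 0x54
  '9' = 0x39 → acc = 0x6D
  '8' = 0x38 → acc = 0x55
  '3' = 0x33 → acc = 0x66
  '7' = 0x37 → acc = 0x51
  ',' = 0x2C → acc = 0x7D
  '2' = 0x32 → acc = 0x4F
  '7' = 0x37 → acc = 0x78
  '4' = 0x34 → acc = 0x4C
  '1' = 0x31 → acc = 0x7D
  '4' = 0x34 → acc = 0x49
Checksum = 0x49.

49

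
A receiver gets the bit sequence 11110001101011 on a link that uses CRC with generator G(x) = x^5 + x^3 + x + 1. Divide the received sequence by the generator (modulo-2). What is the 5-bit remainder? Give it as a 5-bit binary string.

Modulo-2 division of 11110001101011 by 101011:
  pos 0: 111100 XOR 101011 = 010111
  pos 1: 101110 XOR 101011 = 000101
  pos 4: 101110 XOR 101011 = 000101
  pos 7: 101101 XOR 101011 = 000110
Remainder = 01101 (nonzero — an error is detected).

01101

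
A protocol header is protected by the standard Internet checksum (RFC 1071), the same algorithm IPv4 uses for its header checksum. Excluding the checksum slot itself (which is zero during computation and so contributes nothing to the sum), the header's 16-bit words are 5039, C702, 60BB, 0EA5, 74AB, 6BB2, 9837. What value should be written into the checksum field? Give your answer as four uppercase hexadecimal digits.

One's-complement addition (fold any carry out of bit 15 back into bit 0):
  0x5039 + 0xC702 = 0x1173B → wrap carry → 0x173C
  0x173C + 0x60BB = 0x077F7
  0x77F7 + 0x0EA5 = 0x0869C
  0x869C + 0x74AB = 0x0FB47
  0xFB47 + 0x6BB2 = 0x166F9 → wrap carry → 0x66FA
  0x66FA + 0x9837 = 0x0FF31
One's-complement sum = 0xFF31.
Checksum = ~0xFF31 & 0xFFFF = 0x00CE.

00CE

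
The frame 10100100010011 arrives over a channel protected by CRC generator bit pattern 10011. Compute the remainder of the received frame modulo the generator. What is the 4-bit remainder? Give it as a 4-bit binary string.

0110

Modulo-2 division of 10100100010011 by 10011:
  pos 0: 10100 XOR 10011 = 00111
  pos 2: 11110 XOR 10011 = 01101
  pos 3: 11010 XOR 10011 = 01001
  pos 4: 10010 XOR 10011 = 00001
  pos 8: 11001 XOR 10011 = 01010
  pos 9: 10101 XOR 10011 = 00110
Remainder = 0110 (nonzero — an error is detected).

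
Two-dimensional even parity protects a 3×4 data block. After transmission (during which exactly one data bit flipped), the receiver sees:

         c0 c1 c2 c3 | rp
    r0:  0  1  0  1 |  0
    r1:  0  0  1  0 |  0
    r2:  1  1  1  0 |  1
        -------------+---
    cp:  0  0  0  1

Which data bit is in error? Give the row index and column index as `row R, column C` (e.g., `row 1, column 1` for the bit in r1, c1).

row 1, column 0

Recompute each row's even parity and compare to rp:
  r0: data parity 0, sent rp 0 → ok
  r1: data parity 1, sent rp 0 → mismatch
  r2: data parity 1, sent rp 1 → ok
Recompute each column's even parity and compare to cp:
  c0: data parity 1, sent cp 0 → mismatch
  c1: data parity 0, sent cp 0 → ok
  c2: data parity 0, sent cp 0 → ok
  c3: data parity 1, sent cp 1 → ok
Exactly one row (r1) and one column (c0) fail → the flipped bit is at their intersection.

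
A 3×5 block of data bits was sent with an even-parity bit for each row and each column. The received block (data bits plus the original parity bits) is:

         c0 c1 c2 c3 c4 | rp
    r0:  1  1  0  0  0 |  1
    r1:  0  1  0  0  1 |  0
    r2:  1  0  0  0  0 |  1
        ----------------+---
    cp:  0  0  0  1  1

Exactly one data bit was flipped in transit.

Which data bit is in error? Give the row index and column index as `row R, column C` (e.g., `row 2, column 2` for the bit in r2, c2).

Recompute each row's even parity and compare to rp:
  r0: data parity 0, sent rp 1 → mismatch
  r1: data parity 0, sent rp 0 → ok
  r2: data parity 1, sent rp 1 → ok
Recompute each column's even parity and compare to cp:
  c0: data parity 0, sent cp 0 → ok
  c1: data parity 0, sent cp 0 → ok
  c2: data parity 0, sent cp 0 → ok
  c3: data parity 0, sent cp 1 → mismatch
  c4: data parity 1, sent cp 1 → ok
Exactly one row (r0) and one column (c3) fail → the flipped bit is at their intersection.

row 0, column 3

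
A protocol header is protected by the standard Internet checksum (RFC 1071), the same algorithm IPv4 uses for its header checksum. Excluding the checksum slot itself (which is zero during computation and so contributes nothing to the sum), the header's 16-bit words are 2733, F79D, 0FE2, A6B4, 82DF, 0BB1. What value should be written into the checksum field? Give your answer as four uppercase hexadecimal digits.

One's-complement addition (fold any carry out of bit 15 back into bit 0):
  0x2733 + 0xF79D = 0x11ED0 → wrap carry → 0x1ED1
  0x1ED1 + 0x0FE2 = 0x02EB3
  0x2EB3 + 0xA6B4 = 0x0D567
  0xD567 + 0x82DF = 0x15846 → wrap carry → 0x5847
  0x5847 + 0x0BB1 = 0x063F8
One's-complement sum = 0x63F8.
Checksum = ~0x63F8 & 0xFFFF = 0x9C07.

9C07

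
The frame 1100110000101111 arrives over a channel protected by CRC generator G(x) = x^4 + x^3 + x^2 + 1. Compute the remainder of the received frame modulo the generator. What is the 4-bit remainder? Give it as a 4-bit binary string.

1110

Modulo-2 division of 1100110000101111 by 11101:
  pos 0: 11001 XOR 11101 = 00100
  pos 2: 10010 XOR 11101 = 01111
  pos 3: 11110 XOR 11101 = 00011
  pos 6: 11001 XOR 11101 = 00100
  pos 8: 10001 XOR 11101 = 01100
  pos 9: 11001 XOR 11101 = 00100
  pos 11: 10011 XOR 11101 = 01110
Remainder = 1110 (nonzero — an error is detected).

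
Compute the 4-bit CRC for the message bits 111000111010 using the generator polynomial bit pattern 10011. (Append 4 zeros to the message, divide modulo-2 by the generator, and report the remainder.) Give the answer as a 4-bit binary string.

Append 4 zeros: 1110001110100000. Divide by 10011 (XOR where the leading bit is 1):
  pos 0: 11100 XOR 10011 = 01111
  pos 1: 11110 XOR 10011 = 01101
  pos 2: 11011 XOR 10011 = 01000
  pos 3: 10001 XOR 10011 = 00010
  pos 6: 10101 XOR 10011 = 00110
  pos 8: 11000 XOR 10011 = 01011
  pos 9: 10110 XOR 10011 = 00101
  pos 11: 10100 XOR 10011 = 00111
Remainder (last 4 bits) = 0111. This is the CRC / FCS.

0111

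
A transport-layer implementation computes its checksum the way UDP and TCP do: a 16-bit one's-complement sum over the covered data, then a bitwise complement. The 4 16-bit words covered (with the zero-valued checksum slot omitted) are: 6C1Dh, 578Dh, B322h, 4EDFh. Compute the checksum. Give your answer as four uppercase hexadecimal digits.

One's-complement addition (fold any carry out of bit 15 back into bit 0):
  0x6C1D + 0x578D = 0x0C3AA
  0xC3AA + 0xB322 = 0x176CC → wrap carry → 0x76CD
  0x76CD + 0x4EDF = 0x0C5AC
One's-complement sum = 0xC5AC.
Checksum = ~0xC5AC & 0xFFFF = 0x3A53.

3A53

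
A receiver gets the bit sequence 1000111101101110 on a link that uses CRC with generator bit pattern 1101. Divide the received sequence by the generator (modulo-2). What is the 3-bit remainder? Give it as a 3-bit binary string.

000

Modulo-2 division of 1000111101101110 by 1101:
  pos 0: 1000 XOR 1101 = 0101
  pos 1: 1011 XOR 1101 = 0110
  pos 2: 1101 XOR 1101 = 0000
  pos 6: 1101 XOR 1101 = 0000
  pos 10: 1011 XOR 1101 = 0110
  pos 11: 1101 XOR 1101 = 0000
Remainder = 000 (zero — the frame passes the CRC check).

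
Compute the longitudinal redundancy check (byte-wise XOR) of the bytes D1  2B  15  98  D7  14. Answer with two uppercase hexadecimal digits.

B4

XOR the bytes together:
  start with 0xD1
  0xD1 ⊕ 0x2B = 0xFA
  0xFA ⊕ 0x15 = 0xEF
  0xEF ⊕ 0x98 = 0x77
  0x77 ⊕ 0xD7 = 0xA0
  0xA0 ⊕ 0x14 = 0xB4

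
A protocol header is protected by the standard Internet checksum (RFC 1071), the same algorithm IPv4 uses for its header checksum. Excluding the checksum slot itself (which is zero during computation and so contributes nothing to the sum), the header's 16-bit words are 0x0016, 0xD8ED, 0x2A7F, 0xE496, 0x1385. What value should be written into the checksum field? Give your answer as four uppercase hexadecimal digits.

One's-complement addition (fold any carry out of bit 15 back into bit 0):
  0x0016 + 0xD8ED = 0x0D903
  0xD903 + 0x2A7F = 0x10382 → wrap carry → 0x0383
  0x0383 + 0xE496 = 0x0E819
  0xE819 + 0x1385 = 0x0FB9E
One's-complement sum = 0xFB9E.
Checksum = ~0xFB9E & 0xFFFF = 0x0461.

0461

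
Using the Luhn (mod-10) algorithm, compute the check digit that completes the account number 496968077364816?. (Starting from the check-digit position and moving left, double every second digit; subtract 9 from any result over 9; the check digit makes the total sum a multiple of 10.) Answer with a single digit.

Partial digits right→left: 6 1 8 4 6 3 7 7 0 8 6 9 6 9 4
Double every second digit counting from the check-digit position (so the 1st, 3rd, 5th, ... of the partial from the right).
  doubled (with −9 where >9): 3 7 3 5 0 3 3 8 → sum 32
  kept as-is: 1 4 3 7 8 9 9 → sum 41
Total = 32 + 41 = 73.
Check digit = (10 − (73 mod 10)) mod 10 = 7.

7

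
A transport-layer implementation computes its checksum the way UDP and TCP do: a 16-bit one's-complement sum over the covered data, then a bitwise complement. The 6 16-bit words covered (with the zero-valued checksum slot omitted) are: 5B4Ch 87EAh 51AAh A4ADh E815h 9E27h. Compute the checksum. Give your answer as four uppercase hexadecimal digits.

One's-complement addition (fold any carry out of bit 15 back into bit 0):
  0x5B4C + 0x87EA = 0x0E336
  0xE336 + 0x51AA = 0x134E0 → wrap carry → 0x34E1
  0x34E1 + 0xA4AD = 0x0D98E
  0xD98E + 0xE815 = 0x1C1A3 → wrap carry → 0xC1A4
  0xC1A4 + 0x9E27 = 0x15FCB → wrap carry → 0x5FCC
One's-complement sum = 0x5FCC.
Checksum = ~0x5FCC & 0xFFFF = 0xA033.

A033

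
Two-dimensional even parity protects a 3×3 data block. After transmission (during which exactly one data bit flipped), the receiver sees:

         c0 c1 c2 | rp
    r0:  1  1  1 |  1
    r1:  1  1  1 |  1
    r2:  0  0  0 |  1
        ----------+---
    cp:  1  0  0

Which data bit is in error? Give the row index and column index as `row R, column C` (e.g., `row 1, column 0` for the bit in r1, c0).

row 2, column 0

Recompute each row's even parity and compare to rp:
  r0: data parity 1, sent rp 1 → ok
  r1: data parity 1, sent rp 1 → ok
  r2: data parity 0, sent rp 1 → mismatch
Recompute each column's even parity and compare to cp:
  c0: data parity 0, sent cp 1 → mismatch
  c1: data parity 0, sent cp 0 → ok
  c2: data parity 0, sent cp 0 → ok
Exactly one row (r2) and one column (c0) fail → the flipped bit is at their intersection.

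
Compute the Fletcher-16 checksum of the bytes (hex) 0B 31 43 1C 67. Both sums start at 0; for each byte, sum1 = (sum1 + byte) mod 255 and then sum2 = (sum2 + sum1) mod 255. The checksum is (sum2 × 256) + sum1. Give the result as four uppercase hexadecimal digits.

Running sums (mod 255):
  after byte 0 (0B): sum1=11, sum2=11
  after byte 1 (31): sum1=60, sum2=71
  after byte 2 (43): sum1=127, sum2=198
  after byte 3 (1C): sum1=155, sum2=98
  after byte 4 (67): sum1=3, sum2=101
Checksum = sum2·256 + sum1 = 101·256 + 3 = 25859 = 0x6503.

6503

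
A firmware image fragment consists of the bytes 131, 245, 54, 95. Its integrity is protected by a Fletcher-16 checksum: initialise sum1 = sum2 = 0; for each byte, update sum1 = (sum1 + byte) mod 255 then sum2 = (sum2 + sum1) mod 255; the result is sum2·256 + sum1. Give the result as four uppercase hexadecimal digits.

BB0F

Running sums (mod 255):
  after byte 0 (131): sum1=131, sum2=131
  after byte 1 (245): sum1=121, sum2=252
  after byte 2 (54): sum1=175, sum2=172
  after byte 3 (95): sum1=15, sum2=187
Checksum = sum2·256 + sum1 = 187·256 + 15 = 47887 = 0xBB0F.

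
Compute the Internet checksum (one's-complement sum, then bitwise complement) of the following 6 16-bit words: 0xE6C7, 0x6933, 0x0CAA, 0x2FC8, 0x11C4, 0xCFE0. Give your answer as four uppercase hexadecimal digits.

One's-complement addition (fold any carry out of bit 15 back into bit 0):
  0xE6C7 + 0x6933 = 0x14FFA → wrap carry → 0x4FFB
  0x4FFB + 0x0CAA = 0x05CA5
  0x5CA5 + 0x2FC8 = 0x08C6D
  0x8C6D + 0x11C4 = 0x09E31
  0x9E31 + 0xCFE0 = 0x16E11 → wrap carry → 0x6E12
One's-complement sum = 0x6E12.
Checksum = ~0x6E12 & 0xFFFF = 0x91ED.

91ED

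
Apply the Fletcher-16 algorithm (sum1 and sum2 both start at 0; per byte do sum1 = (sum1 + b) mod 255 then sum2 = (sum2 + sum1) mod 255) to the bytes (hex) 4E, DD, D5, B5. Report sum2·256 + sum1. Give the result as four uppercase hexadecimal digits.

34B7

Running sums (mod 255):
  after byte 0 (4E): sum1=78, sum2=78
  after byte 1 (DD): sum1=44, sum2=122
  after byte 2 (D5): sum1=2, sum2=124
  after byte 3 (B5): sum1=183, sum2=52
Checksum = sum2·256 + sum1 = 52·256 + 183 = 13495 = 0x34B7.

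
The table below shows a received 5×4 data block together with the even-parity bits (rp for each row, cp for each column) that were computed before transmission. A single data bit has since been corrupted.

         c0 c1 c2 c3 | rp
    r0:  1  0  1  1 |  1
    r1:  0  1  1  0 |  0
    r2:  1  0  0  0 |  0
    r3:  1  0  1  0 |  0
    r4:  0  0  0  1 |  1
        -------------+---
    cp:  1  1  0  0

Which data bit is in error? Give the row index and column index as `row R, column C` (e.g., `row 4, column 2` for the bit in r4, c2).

Recompute each row's even parity and compare to rp:
  r0: data parity 1, sent rp 1 → ok
  r1: data parity 0, sent rp 0 → ok
  r2: data parity 1, sent rp 0 → mismatch
  r3: data parity 0, sent rp 0 → ok
  r4: data parity 1, sent rp 1 → ok
Recompute each column's even parity and compare to cp:
  c0: data parity 1, sent cp 1 → ok
  c1: data parity 1, sent cp 1 → ok
  c2: data parity 1, sent cp 0 → mismatch
  c3: data parity 0, sent cp 0 → ok
Exactly one row (r2) and one column (c2) fail → the flipped bit is at their intersection.

row 2, column 2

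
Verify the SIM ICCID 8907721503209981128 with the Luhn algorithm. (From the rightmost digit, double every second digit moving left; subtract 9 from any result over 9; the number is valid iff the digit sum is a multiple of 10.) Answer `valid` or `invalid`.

invalid

From the right, keep odd positions and double even positions (subtract 9 from any doubled value over 9):
  doubled (positions 2,4,...): 4 2 9 0 6 1 4 5 9 → sum 40
  kept (positions 1,3,...): 8 1 8 9 2 0 1 7 0 8 → sum 44
Total = 84.
84 mod 10 = 4, so the number is invalid.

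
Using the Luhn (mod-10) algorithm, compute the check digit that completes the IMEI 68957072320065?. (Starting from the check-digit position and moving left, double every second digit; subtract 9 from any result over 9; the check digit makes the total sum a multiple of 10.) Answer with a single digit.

Partial digits right→left: 5 6 0 0 2 3 2 7 0 7 5 9 8 6
Double every second digit counting from the check-digit position (so the 1st, 3rd, 5th, ... of the partial from the right).
  doubled (with −9 where >9): 1 0 4 4 0 1 7 → sum 17
  kept as-is: 6 0 3 7 7 9 6 → sum 38
Total = 17 + 38 = 55.
Check digit = (10 − (55 mod 10)) mod 10 = 5.

5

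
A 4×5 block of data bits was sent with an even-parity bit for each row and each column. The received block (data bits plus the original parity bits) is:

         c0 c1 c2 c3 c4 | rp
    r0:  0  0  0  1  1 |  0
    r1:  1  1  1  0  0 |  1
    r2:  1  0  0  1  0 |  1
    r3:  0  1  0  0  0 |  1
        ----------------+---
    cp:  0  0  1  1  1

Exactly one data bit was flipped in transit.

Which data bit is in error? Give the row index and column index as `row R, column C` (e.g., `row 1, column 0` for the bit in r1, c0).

row 2, column 3

Recompute each row's even parity and compare to rp:
  r0: data parity 0, sent rp 0 → ok
  r1: data parity 1, sent rp 1 → ok
  r2: data parity 0, sent rp 1 → mismatch
  r3: data parity 1, sent rp 1 → ok
Recompute each column's even parity and compare to cp:
  c0: data parity 0, sent cp 0 → ok
  c1: data parity 0, sent cp 0 → ok
  c2: data parity 1, sent cp 1 → ok
  c3: data parity 0, sent cp 1 → mismatch
  c4: data parity 1, sent cp 1 → ok
Exactly one row (r2) and one column (c3) fail → the flipped bit is at their intersection.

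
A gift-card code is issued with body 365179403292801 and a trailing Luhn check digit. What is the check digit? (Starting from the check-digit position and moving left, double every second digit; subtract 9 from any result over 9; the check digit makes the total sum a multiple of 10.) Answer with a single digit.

6

Partial digits right→left: 1 0 8 2 9 2 3 0 4 9 7 1 5 6 3
Double every second digit counting from the check-digit position (so the 1st, 3rd, 5th, ... of the partial from the right).
  doubled (with −9 where >9): 2 7 9 6 8 5 1 6 → sum 44
  kept as-is: 0 2 2 0 9 1 6 → sum 20
Total = 44 + 20 = 64.
Check digit = (10 − (64 mod 10)) mod 10 = 6.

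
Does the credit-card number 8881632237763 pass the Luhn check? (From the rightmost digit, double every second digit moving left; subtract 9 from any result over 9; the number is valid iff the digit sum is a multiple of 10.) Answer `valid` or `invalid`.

From the right, keep odd positions and double even positions (subtract 9 from any doubled value over 9):
  doubled (positions 2,4,...): 3 5 4 6 2 7 → sum 27
  kept (positions 1,3,...): 3 7 3 2 6 8 8 → sum 37
Total = 64.
64 mod 10 = 4, so the number is invalid.

invalid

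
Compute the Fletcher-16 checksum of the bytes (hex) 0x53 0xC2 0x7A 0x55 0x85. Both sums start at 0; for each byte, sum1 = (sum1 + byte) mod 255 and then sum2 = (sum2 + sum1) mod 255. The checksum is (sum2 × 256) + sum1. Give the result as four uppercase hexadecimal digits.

4B6B

Running sums (mod 255):
  after byte 0 (0x53): sum1=83, sum2=83
  after byte 1 (0xC2): sum1=22, sum2=105
  after byte 2 (0x7A): sum1=144, sum2=249
  after byte 3 (0x55): sum1=229, sum2=223
  after byte 4 (0x85): sum1=107, sum2=75
Checksum = sum2·256 + sum1 = 75·256 + 107 = 19307 = 0x4B6B.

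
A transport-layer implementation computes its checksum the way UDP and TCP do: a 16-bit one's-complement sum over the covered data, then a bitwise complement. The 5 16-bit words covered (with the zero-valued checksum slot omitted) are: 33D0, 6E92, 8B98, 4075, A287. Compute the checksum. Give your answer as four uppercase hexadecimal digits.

EF07

One's-complement addition (fold any carry out of bit 15 back into bit 0):
  0x33D0 + 0x6E92 = 0x0A262
  0xA262 + 0x8B98 = 0x12DFA → wrap carry → 0x2DFB
  0x2DFB + 0x4075 = 0x06E70
  0x6E70 + 0xA287 = 0x110F7 → wrap carry → 0x10F8
One's-complement sum = 0x10F8.
Checksum = ~0x10F8 & 0xFFFF = 0xEF07.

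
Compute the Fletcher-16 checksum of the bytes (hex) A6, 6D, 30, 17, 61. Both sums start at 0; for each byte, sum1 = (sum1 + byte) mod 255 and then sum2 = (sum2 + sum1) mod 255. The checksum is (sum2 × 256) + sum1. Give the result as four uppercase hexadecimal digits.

17BC

Running sums (mod 255):
  after byte 0 (A6): sum1=166, sum2=166
  after byte 1 (6D): sum1=20, sum2=186
  after byte 2 (30): sum1=68, sum2=254
  after byte 3 (17): sum1=91, sum2=90
  after byte 4 (61): sum1=188, sum2=23
Checksum = sum2·256 + sum1 = 23·256 + 188 = 6076 = 0x17BC.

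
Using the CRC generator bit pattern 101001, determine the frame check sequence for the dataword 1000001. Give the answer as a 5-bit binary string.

00110

Append 5 zeros: 100000100000. Divide by 101001 (XOR where the leading bit is 1):
  pos 0: 100000 XOR 101001 = 001001
  pos 2: 100110 XOR 101001 = 001111
  pos 4: 111100 XOR 101001 = 010101
  pos 5: 101010 XOR 101001 = 000011
Remainder (last 5 bits) = 00110. This is the CRC / FCS.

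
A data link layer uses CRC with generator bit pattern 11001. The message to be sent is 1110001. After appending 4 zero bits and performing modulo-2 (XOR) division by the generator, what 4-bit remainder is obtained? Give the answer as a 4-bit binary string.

1000

Append 4 zeros: 11100010000. Divide by 11001 (XOR where the leading bit is 1):
  pos 0: 11100 XOR 11001 = 00101
  pos 2: 10101 XOR 11001 = 01100
  pos 3: 11000 XOR 11001 = 00001
Remainder (last 4 bits) = 1000. This is the CRC / FCS.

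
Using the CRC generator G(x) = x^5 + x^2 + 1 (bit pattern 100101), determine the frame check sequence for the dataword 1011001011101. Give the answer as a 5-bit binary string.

Append 5 zeros: 101100101110100000. Divide by 100101 (XOR where the leading bit is 1):
  pos 0: 101100 XOR 100101 = 001001
  pos 2: 100110 XOR 100101 = 000011
  pos 6: 111110 XOR 100101 = 011011
  pos 7: 110111 XOR 100101 = 010010
  pos 8: 100100 XOR 100101 = 000001
Remainder (last 5 bits) = 10000. This is the CRC / FCS.

10000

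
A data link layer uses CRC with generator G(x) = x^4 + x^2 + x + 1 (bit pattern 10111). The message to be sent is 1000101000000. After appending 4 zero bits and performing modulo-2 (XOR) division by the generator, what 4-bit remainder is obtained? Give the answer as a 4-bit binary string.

0010

Append 4 zeros: 10001010000000000. Divide by 10111 (XOR where the leading bit is 1):
  pos 0: 10001 XOR 10111 = 00110
  pos 2: 11001 XOR 10111 = 01110
  pos 3: 11100 XOR 10111 = 01011
  pos 4: 10110 XOR 10111 = 00001
  pos 8: 10000 XOR 10111 = 00111
  pos 10: 11100 XOR 10111 = 01011
  pos 11: 10110 XOR 10111 = 00001
Remainder (last 4 bits) = 0010. This is the CRC / FCS.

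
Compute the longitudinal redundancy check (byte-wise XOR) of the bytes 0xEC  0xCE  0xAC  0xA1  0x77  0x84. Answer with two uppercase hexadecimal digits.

DC

XOR the bytes together:
  start with 0xEC
  0xEC ⊕ 0xCE = 0x22
  0x22 ⊕ 0xAC = 0x8E
  0x8E ⊕ 0xA1 = 0x2F
  0x2F ⊕ 0x77 = 0x58
  0x58 ⊕ 0x84 = 0xDC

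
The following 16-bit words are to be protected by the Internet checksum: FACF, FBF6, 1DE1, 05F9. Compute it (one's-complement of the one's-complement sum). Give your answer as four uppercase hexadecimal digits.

One's-complement addition (fold any carry out of bit 15 back into bit 0):
  0xFACF + 0xFBF6 = 0x1F6C5 → wrap carry → 0xF6C6
  0xF6C6 + 0x1DE1 = 0x114A7 → wrap carry → 0x14A8
  0x14A8 + 0x05F9 = 0x01AA1
One's-complement sum = 0x1AA1.
Checksum = ~0x1AA1 & 0xFFFF = 0xE55E.

E55E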